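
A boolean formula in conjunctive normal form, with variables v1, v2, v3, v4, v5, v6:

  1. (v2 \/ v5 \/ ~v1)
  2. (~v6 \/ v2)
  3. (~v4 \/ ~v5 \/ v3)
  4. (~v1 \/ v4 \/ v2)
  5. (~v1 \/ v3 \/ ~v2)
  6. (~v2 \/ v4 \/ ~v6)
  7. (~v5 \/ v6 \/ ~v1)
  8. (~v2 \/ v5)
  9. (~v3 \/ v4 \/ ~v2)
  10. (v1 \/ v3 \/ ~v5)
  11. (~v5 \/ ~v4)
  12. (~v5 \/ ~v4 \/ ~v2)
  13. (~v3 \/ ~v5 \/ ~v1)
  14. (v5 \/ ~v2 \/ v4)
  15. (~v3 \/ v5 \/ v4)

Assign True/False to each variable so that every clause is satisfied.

v1=False, v2=False, v3=True, v4=True, v5=False, v6=False

Set v1 = False and propagate.
Branch on v2: take v2 = False.
  then v6 is forced to False.
Try v3 = True.
For the remaining variables, v4 = True, v5 = False works.
Every clause has at least one true literal under this assignment.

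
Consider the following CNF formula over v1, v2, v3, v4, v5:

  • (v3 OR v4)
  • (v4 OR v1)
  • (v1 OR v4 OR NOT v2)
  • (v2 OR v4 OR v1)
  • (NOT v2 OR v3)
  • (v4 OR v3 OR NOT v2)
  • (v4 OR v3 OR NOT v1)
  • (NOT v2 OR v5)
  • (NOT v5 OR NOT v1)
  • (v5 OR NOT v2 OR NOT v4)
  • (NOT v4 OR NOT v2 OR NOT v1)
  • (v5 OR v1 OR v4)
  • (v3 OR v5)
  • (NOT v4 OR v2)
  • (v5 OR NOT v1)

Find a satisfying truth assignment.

v1 = False, v2 = True, v3 = True, v4 = True, v5 = True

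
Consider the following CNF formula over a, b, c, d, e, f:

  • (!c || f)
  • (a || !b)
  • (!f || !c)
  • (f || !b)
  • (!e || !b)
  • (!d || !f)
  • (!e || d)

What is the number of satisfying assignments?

9

Split on f, then b.
  f=T, b=T: remaining (a,c,d,e) ∈ {(T,F,F,F)} — 1.
  f=T, b=F: remaining (a,c,d,e) ∈ {(F,F,F,F); (T,F,F,F)} — 2.
  f=F, b=T: a clause becomes empty — 0.
  f=F, b=F: a free; 3 ways for (c,d,e) × 2^1 = 6.
Total: 1 + 2 + 0 + 6 = 9.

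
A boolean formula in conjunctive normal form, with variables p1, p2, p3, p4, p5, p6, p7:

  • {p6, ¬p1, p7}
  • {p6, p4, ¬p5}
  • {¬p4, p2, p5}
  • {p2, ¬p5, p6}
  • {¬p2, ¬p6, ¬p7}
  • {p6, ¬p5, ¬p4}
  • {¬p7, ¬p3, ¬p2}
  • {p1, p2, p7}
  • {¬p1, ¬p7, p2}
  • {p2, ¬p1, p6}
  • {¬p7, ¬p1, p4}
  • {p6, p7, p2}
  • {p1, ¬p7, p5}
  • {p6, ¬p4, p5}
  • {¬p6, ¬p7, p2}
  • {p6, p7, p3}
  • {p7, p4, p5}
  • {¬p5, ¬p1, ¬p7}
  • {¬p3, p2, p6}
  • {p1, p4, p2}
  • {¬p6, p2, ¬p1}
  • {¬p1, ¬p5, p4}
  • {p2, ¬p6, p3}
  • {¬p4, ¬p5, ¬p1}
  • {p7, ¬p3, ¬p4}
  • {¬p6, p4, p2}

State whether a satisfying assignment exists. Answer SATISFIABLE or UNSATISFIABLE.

SATISFIABLE

Branch on p1: take p1 = False.
The remaining clauses are satisfied by p2 = True, p3 = True, p4 = False, p5 = True, p6 = True, p7 = False.
Every clause has at least one true literal under this assignment.
So p1=0, p2=1, p3=1, p4=0, p5=1, p6=1, p7=0 is a satisfying assignment.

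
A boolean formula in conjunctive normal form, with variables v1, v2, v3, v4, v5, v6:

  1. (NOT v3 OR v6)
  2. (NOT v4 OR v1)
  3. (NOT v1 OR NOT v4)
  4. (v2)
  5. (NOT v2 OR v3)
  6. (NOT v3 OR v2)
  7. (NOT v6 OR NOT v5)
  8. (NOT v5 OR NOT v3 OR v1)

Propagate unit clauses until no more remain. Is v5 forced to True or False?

False

(v2) stands alone — v2 = True.
In (NOT v2 OR v3), NOT v2 is now false; v3 must hold, so v3 = True.
From (NOT v3 OR v6) and v3 = True: v6 = True.
(NOT v6 OR NOT v5) with v6 = True leaves only NOT v5, so v5 = False.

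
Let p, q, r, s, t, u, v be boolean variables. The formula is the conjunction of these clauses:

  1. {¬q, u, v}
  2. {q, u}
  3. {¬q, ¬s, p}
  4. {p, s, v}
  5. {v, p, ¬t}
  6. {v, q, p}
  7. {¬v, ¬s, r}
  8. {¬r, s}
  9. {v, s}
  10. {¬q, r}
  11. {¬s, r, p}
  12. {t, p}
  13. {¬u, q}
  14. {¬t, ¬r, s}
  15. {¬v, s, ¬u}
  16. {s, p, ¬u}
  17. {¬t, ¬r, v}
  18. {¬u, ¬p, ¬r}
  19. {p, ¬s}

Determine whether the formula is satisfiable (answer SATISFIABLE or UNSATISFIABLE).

SATISFIABLE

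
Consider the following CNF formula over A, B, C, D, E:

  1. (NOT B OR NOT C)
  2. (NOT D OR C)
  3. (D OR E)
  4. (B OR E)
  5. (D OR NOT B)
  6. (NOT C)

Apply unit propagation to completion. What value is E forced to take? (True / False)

True

(NOT C) stands alone — C = False.
(C OR NOT D) with C = False leaves only NOT D, so D = False.
In (E OR D), D is now false; E must hold, so E = True.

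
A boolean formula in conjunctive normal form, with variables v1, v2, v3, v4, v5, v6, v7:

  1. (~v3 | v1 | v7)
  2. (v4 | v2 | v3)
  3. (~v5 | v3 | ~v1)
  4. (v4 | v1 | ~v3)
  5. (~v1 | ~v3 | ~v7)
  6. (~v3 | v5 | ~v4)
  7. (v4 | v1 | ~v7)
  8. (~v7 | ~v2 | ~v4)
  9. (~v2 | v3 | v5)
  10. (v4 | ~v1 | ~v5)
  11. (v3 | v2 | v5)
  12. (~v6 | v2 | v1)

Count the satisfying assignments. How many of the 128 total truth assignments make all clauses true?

15

Case analysis on v3 and v1:
  v3=1, v1=1: v2, v6 free; 2 ways for (v4,v5,v7) × 2^2 = 8.
  v3=1, v1=0: remaining (v2,v4,v5,v6,v7) ∈ {(0,1,1,0,1)} — 1.
  v3=0, v1=1: a clause becomes empty — 0.
  v3=0, v1=0: 6 of the 32 assignments to (v2,v4,v5,v6,v7) work.
Total: 8 + 1 + 0 + 6 = 15.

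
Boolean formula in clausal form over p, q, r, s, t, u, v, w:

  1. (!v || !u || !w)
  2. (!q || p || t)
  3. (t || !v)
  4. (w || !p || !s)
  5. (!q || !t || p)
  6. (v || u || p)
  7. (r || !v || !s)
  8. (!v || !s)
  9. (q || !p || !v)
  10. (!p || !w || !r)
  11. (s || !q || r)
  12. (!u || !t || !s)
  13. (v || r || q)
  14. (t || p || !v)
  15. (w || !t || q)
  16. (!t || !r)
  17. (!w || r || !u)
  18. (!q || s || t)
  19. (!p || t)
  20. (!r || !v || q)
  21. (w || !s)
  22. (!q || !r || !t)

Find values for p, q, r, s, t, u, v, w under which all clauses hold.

p = T, q = T, r = F, s = T, t = T, u = F, v = F, w = T

Branch on p: take p = True.
  then t is forced to True.
  then r is forced to False.
For the remaining variables, q = True, s = True, u = False, v = False, w = True works.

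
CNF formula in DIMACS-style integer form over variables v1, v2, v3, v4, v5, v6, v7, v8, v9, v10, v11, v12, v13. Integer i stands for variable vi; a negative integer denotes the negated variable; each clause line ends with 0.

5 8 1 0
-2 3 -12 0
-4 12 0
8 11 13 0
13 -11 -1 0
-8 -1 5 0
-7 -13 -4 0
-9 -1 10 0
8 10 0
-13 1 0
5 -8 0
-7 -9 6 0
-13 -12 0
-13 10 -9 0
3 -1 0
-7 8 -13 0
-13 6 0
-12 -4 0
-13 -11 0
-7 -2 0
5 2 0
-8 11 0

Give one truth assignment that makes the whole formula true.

v1 = False  v2 = False  v3 = True  v4 = False  v5 = True  v6 = False  v7 = True  v8 = True  v9 = False  v10 = False  v11 = True  v12 = True  v13 = False

v3 occurs only positively in the remaining clauses — set v3 = True.
v4 occurs only negated in the remaining clauses — set v4 = False.
Set v1 = False and propagate.
  then v13 is forced to False.
Branch on v2: take v2 = False.
  then v5 is forced to True.
For the remaining variables, v6 = False, v7 = True, v8 = True, v9 = False, v10 = False, v11 = True, v12 = True works.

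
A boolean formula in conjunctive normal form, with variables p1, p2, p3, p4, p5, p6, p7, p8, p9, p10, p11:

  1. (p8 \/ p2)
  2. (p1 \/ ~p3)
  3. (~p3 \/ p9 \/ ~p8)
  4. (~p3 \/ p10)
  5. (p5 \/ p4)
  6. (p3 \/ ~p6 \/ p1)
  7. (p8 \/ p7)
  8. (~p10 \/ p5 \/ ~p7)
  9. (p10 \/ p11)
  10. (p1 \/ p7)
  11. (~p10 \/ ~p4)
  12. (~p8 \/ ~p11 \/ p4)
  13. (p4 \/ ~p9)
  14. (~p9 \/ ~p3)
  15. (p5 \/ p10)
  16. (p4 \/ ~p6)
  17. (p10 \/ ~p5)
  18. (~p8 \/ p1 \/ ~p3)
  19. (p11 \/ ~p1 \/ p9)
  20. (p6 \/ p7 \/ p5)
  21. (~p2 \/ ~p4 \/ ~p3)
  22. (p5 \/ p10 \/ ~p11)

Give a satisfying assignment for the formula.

p1=False, p2=True, p3=False, p4=False, p5=True, p6=False, p7=True, p8=False, p9=False, p10=True, p11=False

Branch on p1: take p1 = False.
  then p3 is forced to False.
  then p6 is forced to False.
  then p7 is forced to True.
Set p2 = True and propagate.
The remaining clauses are satisfied by p4 = False, p5 = True, p8 = False, p9 = False, p10 = True, p11 = False.
Check each clause:
  1. (p8 \/ p2) — p2 is true.
  2. (~p3 \/ p1) — ~p3 is true.
  3. (~p8 \/ p9 \/ ~p3) — ~p8 is true.
  4. (p10 \/ ~p3) — p10 is true.
  5. (p5 \/ p4) — p5 is true.
  6. (~p6 \/ p3 \/ p1) — ~p6 is true.
  7. (p8 \/ p7) — p7 is true.
  8. (~p7 \/ p5 \/ ~p10) — p5 is true.
  9. (p10 \/ p11) — p10 is true.
  10. (p1 \/ p7) — p7 is true.
  11. (~p10 \/ ~p4) — ~p4 is true.
  12. (~p11 \/ ~p8 \/ p4) — ~p8 is true.
  13. (p4 \/ ~p9) — ~p9 is true.
  14. (~p3 \/ ~p9) — ~p3 is true.
  15. (p5 \/ p10) — p10 is true.
  16. (p4 \/ ~p6) — ~p6 is true.
  17. (~p5 \/ p10) — p10 is true.
  18. (~p3 \/ p1 \/ ~p8) — ~p8 is true.
  19. (~p1 \/ p9 \/ p11) — ~p1 is true.
  20. (p5 \/ p6 \/ p7) — p5 is true.
  21. (~p2 \/ ~p4 \/ ~p3) — ~p4 is true.
  22. (p10 \/ p5 \/ ~p11) — ~p11 is true.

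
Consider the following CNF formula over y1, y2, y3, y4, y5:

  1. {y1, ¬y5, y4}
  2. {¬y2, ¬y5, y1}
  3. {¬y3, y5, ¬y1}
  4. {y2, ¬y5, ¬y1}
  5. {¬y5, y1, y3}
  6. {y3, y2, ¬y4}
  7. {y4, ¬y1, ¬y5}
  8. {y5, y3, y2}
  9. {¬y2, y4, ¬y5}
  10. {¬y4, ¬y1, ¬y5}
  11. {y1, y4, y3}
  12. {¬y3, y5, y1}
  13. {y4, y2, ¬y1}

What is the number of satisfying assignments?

4

The models are:
  y1=0 y2=0 y3=1 y4=1 y5=1
  y1=0 y2=1 y3=0 y4=1 y5=0
  y1=1 y2=1 y3=0 y4=0 y5=0
  y1=1 y2=1 y3=0 y4=1 y5=0
Count: 4.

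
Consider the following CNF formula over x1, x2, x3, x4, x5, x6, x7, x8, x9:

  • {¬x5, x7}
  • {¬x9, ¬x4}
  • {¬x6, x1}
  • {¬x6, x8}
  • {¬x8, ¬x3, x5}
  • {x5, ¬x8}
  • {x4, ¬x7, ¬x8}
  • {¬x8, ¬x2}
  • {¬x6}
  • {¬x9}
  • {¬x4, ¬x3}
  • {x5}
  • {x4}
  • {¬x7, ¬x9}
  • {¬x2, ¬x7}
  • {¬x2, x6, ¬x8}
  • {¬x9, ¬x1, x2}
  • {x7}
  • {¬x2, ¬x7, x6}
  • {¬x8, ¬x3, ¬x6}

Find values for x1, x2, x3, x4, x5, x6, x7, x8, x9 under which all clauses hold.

x1=False  x2=False  x3=False  x4=True  x5=True  x6=False  x7=True  x8=False  x9=False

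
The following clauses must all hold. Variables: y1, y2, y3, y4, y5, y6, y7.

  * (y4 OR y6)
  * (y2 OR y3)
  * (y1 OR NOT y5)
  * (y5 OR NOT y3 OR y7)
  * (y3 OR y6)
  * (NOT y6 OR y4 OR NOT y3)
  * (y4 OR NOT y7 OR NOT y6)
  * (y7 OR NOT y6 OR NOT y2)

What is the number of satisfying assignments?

Case analysis on y6 and y3:
  y6=T, y3=T: 7 of the 32 assignments to (y1,y2,y4,y5,y7) work.
  y6=T, y3=F: remaining (y1,y2,y4,y5,y7) ∈ {(F,T,T,F,T); (T,T,T,F,T); (T,T,T,T,T)} — 3.
  y6=F, y3=T: y2 free; 4 ways for (y1,y4,y5,y7) × 2^1 = 8.
  y6=F, y3=F: a clause becomes empty — 0.
Total: 7 + 3 + 8 + 0 = 18.

18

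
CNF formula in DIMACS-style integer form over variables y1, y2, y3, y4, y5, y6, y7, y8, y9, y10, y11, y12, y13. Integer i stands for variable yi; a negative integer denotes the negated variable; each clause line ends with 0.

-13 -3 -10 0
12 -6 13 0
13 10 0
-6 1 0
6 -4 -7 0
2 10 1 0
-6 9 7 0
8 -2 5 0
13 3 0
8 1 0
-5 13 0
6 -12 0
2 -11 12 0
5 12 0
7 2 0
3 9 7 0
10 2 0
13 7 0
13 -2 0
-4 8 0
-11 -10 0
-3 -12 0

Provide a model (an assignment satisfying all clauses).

y1 = T  y2 = T  y3 = F  y4 = F  y5 = T  y6 = F  y7 = T  y8 = T  y9 = F  y10 = T  y11 = F  y12 = F  y13 = T

Check each clause:
  1. (NOT y10 OR NOT y3 OR NOT y13) — NOT y3 is true.
  2. (y13 OR NOT y6 OR y12) — NOT y6 is true.
  3. (y13 OR y10) — y10 is true.
  4. (y1 OR NOT y6) — y1 is true.
  5. (y6 OR NOT y7 OR NOT y4) — NOT y4 is true.
  6. (y2 OR y10 OR y1) — y1 is true.
  7. (y9 OR NOT y6 OR y7) — NOT y6 is true.
  8. (NOT y2 OR y8 OR y5) — y8 is true.
  9. (y13 OR y3) — y13 is true.
  10. (y1 OR y8) — y8 is true.
  11. (NOT y5 OR y13) — y13 is true.
  12. (NOT y12 OR y6) — NOT y12 is true.
  13. (y2 OR NOT y11 OR y12) — y2 is true.
  14. (y12 OR y5) — y5 is true.
  15. (y2 OR y7) — y2 is true.
  16. (y7 OR y9 OR y3) — y7 is true.
  17. (y2 OR y10) — y10 is true.
  18. (y13 OR y7) — y13 is true.
  19. (y13 OR NOT y2) — y13 is true.
  20. (NOT y4 OR y8) — y8 is true.
  21. (NOT y11 OR NOT y10) — NOT y11 is true.
  22. (NOT y3 OR NOT y12) — NOT y12 is true.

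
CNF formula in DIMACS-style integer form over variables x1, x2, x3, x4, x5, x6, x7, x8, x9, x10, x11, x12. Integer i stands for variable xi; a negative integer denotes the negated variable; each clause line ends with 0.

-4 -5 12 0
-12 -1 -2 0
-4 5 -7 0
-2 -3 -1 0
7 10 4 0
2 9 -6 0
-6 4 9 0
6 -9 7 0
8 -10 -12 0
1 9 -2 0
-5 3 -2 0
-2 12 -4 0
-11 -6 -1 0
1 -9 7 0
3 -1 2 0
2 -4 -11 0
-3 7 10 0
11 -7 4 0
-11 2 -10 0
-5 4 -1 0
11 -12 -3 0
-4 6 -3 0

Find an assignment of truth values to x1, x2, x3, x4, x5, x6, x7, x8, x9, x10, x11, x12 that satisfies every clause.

x1=False, x2=False, x3=False, x4=False, x5=True, x6=True, x7=True, x8=False, x9=True, x10=False, x11=True, x12=True

Check each clause:
  1. (NOT x5 OR NOT x4 OR x12) — NOT x4 is true.
  2. (NOT x1 OR NOT x12 OR NOT x2) — NOT x1 is true.
  3. (x5 OR NOT x4 OR NOT x7) — NOT x4 is true.
  4. (NOT x3 OR NOT x1 OR NOT x2) — NOT x3 is true.
  5. (x10 OR x7 OR x4) — x7 is true.
  6. (NOT x6 OR x2 OR x9) — x9 is true.
  7. (x9 OR x4 OR NOT x6) — x9 is true.
  8. (x7 OR NOT x9 OR x6) — x6 is true.
  9. (x8 OR NOT x10 OR NOT x12) — NOT x10 is true.
  10. (NOT x2 OR x9 OR x1) — NOT x2 is true.
  11. (NOT x2 OR NOT x5 OR x3) — NOT x2 is true.
  12. (x12 OR NOT x2 OR NOT x4) — x12 is true.
  13. (NOT x1 OR NOT x6 OR NOT x11) — NOT x1 is true.
  14. (x7 OR x1 OR NOT x9) — x7 is true.
  15. (NOT x1 OR x2 OR x3) — NOT x1 is true.
  16. (NOT x11 OR NOT x4 OR x2) — NOT x4 is true.
  17. (x7 OR NOT x3 OR x10) — NOT x3 is true.
  18. (NOT x7 OR x11 OR x4) — x11 is true.
  19. (NOT x11 OR NOT x10 OR x2) — NOT x10 is true.
  20. (x4 OR NOT x5 OR NOT x1) — NOT x1 is true.
  21. (x11 OR NOT x12 OR NOT x3) — x11 is true.
  22. (x6 OR NOT x3 OR NOT x4) — NOT x4 is true.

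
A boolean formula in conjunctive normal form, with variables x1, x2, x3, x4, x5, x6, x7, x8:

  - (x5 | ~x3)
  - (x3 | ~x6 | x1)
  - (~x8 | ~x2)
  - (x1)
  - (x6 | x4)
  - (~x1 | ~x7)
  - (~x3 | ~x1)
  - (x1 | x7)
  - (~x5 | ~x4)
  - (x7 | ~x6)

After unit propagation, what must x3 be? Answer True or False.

(x1) stands alone — x1 = True.
From (~x1 | ~x7) and x1 = True: x7 = False.
From (~x3 | ~x1) and x1 = True: x3 = False.

False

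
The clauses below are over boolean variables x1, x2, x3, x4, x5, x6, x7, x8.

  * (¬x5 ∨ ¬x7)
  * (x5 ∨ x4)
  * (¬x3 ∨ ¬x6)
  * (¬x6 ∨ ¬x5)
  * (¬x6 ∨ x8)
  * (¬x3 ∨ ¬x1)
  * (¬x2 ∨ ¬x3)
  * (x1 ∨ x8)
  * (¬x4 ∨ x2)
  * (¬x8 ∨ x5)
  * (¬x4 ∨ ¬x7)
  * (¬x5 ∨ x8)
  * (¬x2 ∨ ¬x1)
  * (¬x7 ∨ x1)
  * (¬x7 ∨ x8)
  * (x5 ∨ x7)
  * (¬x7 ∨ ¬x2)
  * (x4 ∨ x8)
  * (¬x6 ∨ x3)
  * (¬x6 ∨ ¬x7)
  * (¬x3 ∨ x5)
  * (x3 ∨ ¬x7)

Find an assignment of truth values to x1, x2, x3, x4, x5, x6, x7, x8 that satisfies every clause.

x1=F  x2=F  x3=T  x4=F  x5=T  x6=F  x7=F  x8=T

Pure literal: x6 appears only negated; assign x6 = False.
Set x1 = False and propagate.
  then x8 is forced to True.
  then x5 is forced to True.
  then x7 is forced to False.
For the remaining variables, x2 = False, x3 = True, x4 = False works.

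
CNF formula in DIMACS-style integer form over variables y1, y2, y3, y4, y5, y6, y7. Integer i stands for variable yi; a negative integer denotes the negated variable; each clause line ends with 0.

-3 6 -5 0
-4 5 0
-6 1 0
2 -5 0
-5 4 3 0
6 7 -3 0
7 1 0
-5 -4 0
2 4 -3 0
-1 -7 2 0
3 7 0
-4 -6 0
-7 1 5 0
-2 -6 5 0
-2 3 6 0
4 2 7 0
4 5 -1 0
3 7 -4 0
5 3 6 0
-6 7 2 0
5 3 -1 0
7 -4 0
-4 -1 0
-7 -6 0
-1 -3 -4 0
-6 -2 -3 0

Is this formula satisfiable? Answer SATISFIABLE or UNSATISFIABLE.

y3 = True:
  y4 = True:
    propagation gives y5=True; an empty clause results — contradiction.
  y4 = False:
    propagation gives y2=True, y6=False, y5=False, y7=True; an empty clause results — contradiction.
y3 = False:
  propagation gives y7=True, y6=False, y2=False, y5=False; an empty clause results — contradiction.
Every branch closes, so no satisfying assignment exists.

UNSATISFIABLE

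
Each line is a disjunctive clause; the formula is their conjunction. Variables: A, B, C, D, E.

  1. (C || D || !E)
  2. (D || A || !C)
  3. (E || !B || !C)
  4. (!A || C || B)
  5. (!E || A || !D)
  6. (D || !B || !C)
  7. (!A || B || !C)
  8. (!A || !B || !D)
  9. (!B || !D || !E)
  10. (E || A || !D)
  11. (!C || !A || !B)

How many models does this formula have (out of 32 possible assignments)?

3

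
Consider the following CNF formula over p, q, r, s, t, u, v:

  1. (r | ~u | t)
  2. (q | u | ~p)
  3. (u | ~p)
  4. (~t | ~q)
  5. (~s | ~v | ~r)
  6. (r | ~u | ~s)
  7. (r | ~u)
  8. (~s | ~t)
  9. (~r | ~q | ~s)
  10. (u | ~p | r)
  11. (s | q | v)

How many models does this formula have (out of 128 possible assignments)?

Case analysis on r and u:
  r=1, u=1: p free; 5 ways for (q,s,t,v) × 2^1 = 10.
  r=1, u=0: 5 of the 32 assignments to (p,q,s,t,v) work.
  r=0, u=1: a clause becomes empty — 0.
  r=0, u=0: 8 of the 32 assignments to (p,q,s,t,v) work.
Total: 10 + 5 + 0 + 8 = 23.

23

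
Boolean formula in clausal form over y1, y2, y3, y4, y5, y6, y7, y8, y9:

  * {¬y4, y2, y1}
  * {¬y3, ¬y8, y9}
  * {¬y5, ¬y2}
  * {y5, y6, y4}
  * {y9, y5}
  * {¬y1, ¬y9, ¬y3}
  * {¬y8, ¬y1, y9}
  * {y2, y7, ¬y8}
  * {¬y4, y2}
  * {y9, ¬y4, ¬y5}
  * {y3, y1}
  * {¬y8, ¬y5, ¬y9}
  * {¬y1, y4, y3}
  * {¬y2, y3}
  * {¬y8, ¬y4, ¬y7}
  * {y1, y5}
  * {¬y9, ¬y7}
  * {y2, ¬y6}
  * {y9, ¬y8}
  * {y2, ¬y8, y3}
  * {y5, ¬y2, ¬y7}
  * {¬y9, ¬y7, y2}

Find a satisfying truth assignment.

y8 occurs only negated in the remaining clauses — set y8 = False.
Try y1 = False.
  then y3 is forced to True.
  then y5 is forced to True.
  then y2 is forced to False.
  then y4 is forced to False.
  then y6 is forced to False.
Try y7 = False.
y9 is now unconstrained; take y9 = False.
Check each clause:
  1. {y1, ¬y4, y2} — ¬y4 is true.
  2. {¬y8, y9, ¬y3} — ¬y8 is true.
  3. {¬y5, ¬y2} — ¬y2 is true.
  4. {y6, y5, y4} — y5 is true.
  5. {y9, y5} — y5 is true.
  6. {¬y1, ¬y9, ¬y3} — ¬y1 is true.
  7. {y9, ¬y8, ¬y1} — ¬y8 is true.
  8. {y7, ¬y8, y2} — ¬y8 is true.
  9. {y2, ¬y4} — ¬y4 is true.
  10. {¬y5, ¬y4, y9} — ¬y4 is true.
  11. {y3, y1} — y3 is true.
  12. {¬y5, ¬y8, ¬y9} — ¬y8 is true.
  13. {y3, ¬y1, y4} — y3 is true.
  14. {¬y2, y3} — y3 is true.
  15. {¬y8, ¬y7, ¬y4} — ¬y8 is true.
  16. {y5, y1} — y5 is true.
  17. {¬y9, ¬y7} — ¬y7 is true.
  18. {y2, ¬y6} — ¬y6 is true.
  19. {y9, ¬y8} — ¬y8 is true.
  20. {y2, y3, ¬y8} — ¬y8 is true.
  21. {¬y2, y5, ¬y7} — ¬y7 is true.
  22. {¬y7, ¬y9, y2} — ¬y7 is true.

y1 = F, y2 = F, y3 = T, y4 = F, y5 = T, y6 = F, y7 = F, y8 = F, y9 = F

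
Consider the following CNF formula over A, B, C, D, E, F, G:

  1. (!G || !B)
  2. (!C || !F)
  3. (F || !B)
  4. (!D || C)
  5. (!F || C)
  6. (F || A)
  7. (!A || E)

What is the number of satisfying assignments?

Satisfying assignments:
  A=T B=F C=F D=F E=T F=F G=F
  A=T B=F C=F D=F E=T F=F G=T
  A=T B=F C=T D=F E=T F=F G=F
  A=T B=F C=T D=F E=T F=F G=T
  A=T B=F C=T D=T E=T F=F G=F
  A=T B=F C=T D=T E=T F=F G=T
That's 6 in total.

6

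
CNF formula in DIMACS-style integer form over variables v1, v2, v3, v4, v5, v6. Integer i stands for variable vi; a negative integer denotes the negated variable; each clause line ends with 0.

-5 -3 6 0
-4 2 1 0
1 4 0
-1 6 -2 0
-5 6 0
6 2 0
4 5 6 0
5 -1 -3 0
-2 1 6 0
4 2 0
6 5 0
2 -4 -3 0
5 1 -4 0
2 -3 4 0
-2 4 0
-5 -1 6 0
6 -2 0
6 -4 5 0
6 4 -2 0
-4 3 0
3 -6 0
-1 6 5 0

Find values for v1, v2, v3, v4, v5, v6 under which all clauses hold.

v1 = T, v2 = T, v3 = T, v4 = T, v5 = T, v6 = T

Check each clause:
  1. {¬v3, v6, ¬v5} — v6 is true.
  2. {v1, ¬v4, v2} — v1 is true.
  3. {v1, v4} — v1 is true.
  4. {¬v2, v6, ¬v1} — v6 is true.
  5. {¬v5, v6} — v6 is true.
  6. {v6, v2} — v2 is true.
  7. {v5, v4, v6} — v4 is true.
  8. {¬v1, ¬v3, v5} — v5 is true.
  9. {v1, v6, ¬v2} — v1 is true.
  10. {v4, v2} — v2 is true.
  11. {v6, v5} — v5 is true.
  12. {v2, ¬v4, ¬v3} — v2 is true.
  13. {¬v4, v1, v5} — v1 is true.
  14. {v2, v4, ¬v3} — v2 is true.
  15. {v4, ¬v2} — v4 is true.
  16. {v6, ¬v5, ¬v1} — v6 is true.
  17. {v6, ¬v2} — v6 is true.
  18. {v5, ¬v4, v6} — v5 is true.
  19. {v6, v4, ¬v2} — v4 is true.
  20. {v3, ¬v4} — v3 is true.
  21. {¬v6, v3} — v3 is true.
  22. {v5, v6, ¬v1} — v5 is true.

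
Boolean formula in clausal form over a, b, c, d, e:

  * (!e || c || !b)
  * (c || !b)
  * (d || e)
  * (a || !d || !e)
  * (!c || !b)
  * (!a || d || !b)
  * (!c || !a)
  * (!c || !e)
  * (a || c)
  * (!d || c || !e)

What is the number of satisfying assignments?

3

The models are:
  a=0 b=0 c=1 d=1 e=0
  a=1 b=0 c=0 d=0 e=1
  a=1 b=0 c=0 d=1 e=0
That's 3 in total.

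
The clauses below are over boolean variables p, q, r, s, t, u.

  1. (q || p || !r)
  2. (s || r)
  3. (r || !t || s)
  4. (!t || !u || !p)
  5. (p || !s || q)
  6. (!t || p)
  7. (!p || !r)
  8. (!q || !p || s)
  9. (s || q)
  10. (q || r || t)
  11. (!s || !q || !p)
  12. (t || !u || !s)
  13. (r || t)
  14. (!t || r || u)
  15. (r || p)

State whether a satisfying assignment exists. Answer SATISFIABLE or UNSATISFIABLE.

Try p = False.
  then t is forced to False.
  then r is forced to True.
  then q is forced to True.
Set s = True and propagate.
  then u is forced to False.
Every clause has at least one true literal under this assignment.
So p=False, q=True, r=True, s=True, t=False, u=False is a satisfying assignment.

SATISFIABLE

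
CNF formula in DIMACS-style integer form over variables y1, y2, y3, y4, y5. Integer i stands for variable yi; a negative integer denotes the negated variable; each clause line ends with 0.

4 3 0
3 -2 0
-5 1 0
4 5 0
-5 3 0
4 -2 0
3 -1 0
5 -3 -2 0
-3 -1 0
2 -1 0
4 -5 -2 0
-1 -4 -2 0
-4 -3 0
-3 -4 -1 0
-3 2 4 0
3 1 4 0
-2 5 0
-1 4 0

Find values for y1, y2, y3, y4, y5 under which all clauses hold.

Try y1 = False.
  then y5 is forced to False.
  then y4 is forced to True.
  then y3 is forced to False.
  then y2 is forced to False.
Every clause has at least one true literal under this assignment.

y1=False, y2=False, y3=False, y4=True, y5=False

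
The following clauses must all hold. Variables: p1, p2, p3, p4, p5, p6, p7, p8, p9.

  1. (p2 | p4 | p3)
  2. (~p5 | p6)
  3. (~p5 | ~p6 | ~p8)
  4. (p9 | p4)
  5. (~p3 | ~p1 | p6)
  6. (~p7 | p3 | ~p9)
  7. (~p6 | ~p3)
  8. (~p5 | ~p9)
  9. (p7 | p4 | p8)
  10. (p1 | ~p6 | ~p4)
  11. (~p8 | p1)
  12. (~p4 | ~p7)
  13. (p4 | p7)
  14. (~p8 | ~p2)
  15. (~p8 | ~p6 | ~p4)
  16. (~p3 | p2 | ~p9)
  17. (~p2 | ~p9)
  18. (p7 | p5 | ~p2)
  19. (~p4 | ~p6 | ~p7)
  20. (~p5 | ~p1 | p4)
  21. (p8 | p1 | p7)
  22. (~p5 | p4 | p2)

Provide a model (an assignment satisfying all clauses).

Set p1 = True and propagate.
Set p2 = False and propagate.
The remaining clauses are satisfied by p3 = False, p4 = True, p5 = False, p6 = True, p7 = False, p8 = False, p9 = False.
Check each clause:
  1. (p4 | p2 | p3) — p4 is true.
  2. (p6 | ~p5) — ~p5 is true.
  3. (~p5 | ~p8 | ~p6) — ~p8 is true.
  4. (p9 | p4) — p4 is true.
  5. (~p3 | ~p1 | p6) — ~p3 is true.
  6. (~p9 | p3 | ~p7) — ~p7 is true.
  7. (~p6 | ~p3) — ~p3 is true.
  8. (~p5 | ~p9) — ~p5 is true.
  9. (p4 | p8 | p7) — p4 is true.
  10. (p1 | ~p6 | ~p4) — p1 is true.
  11. (p1 | ~p8) — ~p8 is true.
  12. (~p7 | ~p4) — ~p7 is true.
  13. (p7 | p4) — p4 is true.
  14. (~p2 | ~p8) — ~p8 is true.
  15. (~p6 | ~p8 | ~p4) — ~p8 is true.
  16. (~p3 | ~p9 | p2) — ~p3 is true.
  17. (~p2 | ~p9) — ~p2 is true.
  18. (~p2 | p5 | p7) — ~p2 is true.
  19. (~p6 | ~p4 | ~p7) — ~p7 is true.
  20. (~p5 | ~p1 | p4) — ~p5 is true.
  21. (p7 | p1 | p8) — p1 is true.
  22. (p2 | p4 | ~p5) — ~p5 is true.

p1=True, p2=False, p3=False, p4=True, p5=False, p6=True, p7=False, p8=False, p9=False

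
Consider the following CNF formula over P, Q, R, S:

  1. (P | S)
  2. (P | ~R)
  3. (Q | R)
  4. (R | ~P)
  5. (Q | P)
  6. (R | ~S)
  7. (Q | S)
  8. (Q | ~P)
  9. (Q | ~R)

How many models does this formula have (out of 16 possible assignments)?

2

The models are:
  P=1 Q=1 R=1 S=0
  P=1 Q=1 R=1 S=1
Count: 2.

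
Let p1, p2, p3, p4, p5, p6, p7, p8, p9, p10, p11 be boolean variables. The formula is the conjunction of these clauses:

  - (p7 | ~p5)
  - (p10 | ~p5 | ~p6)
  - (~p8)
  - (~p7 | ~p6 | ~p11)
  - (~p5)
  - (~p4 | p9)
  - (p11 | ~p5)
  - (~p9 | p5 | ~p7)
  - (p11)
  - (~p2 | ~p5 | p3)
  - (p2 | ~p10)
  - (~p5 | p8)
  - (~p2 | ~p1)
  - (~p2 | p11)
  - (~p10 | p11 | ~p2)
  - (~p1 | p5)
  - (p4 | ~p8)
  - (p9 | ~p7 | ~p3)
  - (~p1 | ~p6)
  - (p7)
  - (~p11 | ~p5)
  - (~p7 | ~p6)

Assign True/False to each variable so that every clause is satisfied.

p1=False  p2=True  p3=False  p4=False  p5=False  p6=False  p7=True  p8=False  p9=False  p10=True  p11=True

Check each clause:
  1. (~p5 | p7) — ~p5 is true.
  2. (~p5 | p10 | ~p6) — p10 is true.
  3. (~p8) — ~p8 is true.
  4. (~p11 | ~p7 | ~p6) — ~p6 is true.
  5. (~p5) — ~p5 is true.
  6. (p9 | ~p4) — ~p4 is true.
  7. (~p5 | p11) — p11 is true.
  8. (~p7 | p5 | ~p9) — ~p9 is true.
  9. (p11) — p11 is true.
  10. (~p5 | ~p2 | p3) — ~p5 is true.
  11. (p2 | ~p10) — p2 is true.
  12. (~p5 | p8) — ~p5 is true.
  13. (~p1 | ~p2) — ~p1 is true.
  14. (p11 | ~p2) — p11 is true.
  15. (p11 | ~p10 | ~p2) — p11 is true.
  16. (~p1 | p5) — ~p1 is true.
  17. (p4 | ~p8) — ~p8 is true.
  18. (~p7 | p9 | ~p3) — ~p3 is true.
  19. (~p6 | ~p1) — ~p6 is true.
  20. (p7) — p7 is true.
  21. (~p5 | ~p11) — ~p5 is true.
  22. (~p7 | ~p6) — ~p6 is true.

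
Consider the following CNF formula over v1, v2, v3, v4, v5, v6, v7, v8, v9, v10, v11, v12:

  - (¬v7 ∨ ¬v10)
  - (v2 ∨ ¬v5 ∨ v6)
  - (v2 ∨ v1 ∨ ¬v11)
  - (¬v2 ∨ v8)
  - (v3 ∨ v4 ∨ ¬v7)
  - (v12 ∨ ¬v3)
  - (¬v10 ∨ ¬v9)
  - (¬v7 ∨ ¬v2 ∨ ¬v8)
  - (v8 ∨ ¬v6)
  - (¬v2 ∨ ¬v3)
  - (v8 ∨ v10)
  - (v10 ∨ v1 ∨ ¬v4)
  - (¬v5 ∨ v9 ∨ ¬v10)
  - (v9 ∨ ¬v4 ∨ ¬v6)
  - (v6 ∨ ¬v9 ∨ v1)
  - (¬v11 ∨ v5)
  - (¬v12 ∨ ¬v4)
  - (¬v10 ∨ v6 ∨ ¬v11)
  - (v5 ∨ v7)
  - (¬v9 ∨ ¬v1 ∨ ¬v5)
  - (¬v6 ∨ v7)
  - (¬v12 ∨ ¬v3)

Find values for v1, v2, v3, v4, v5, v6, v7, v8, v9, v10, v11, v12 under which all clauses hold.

v1=True, v2=False, v3=False, v4=True, v5=False, v6=True, v7=True, v8=True, v9=True, v10=False, v11=False, v12=False

Check each clause:
  1. (¬v10 ∨ ¬v7) — ¬v10 is true.
  2. (v2 ∨ ¬v5 ∨ v6) — ¬v5 is true.
  3. (¬v11 ∨ v1 ∨ v2) — v1 is true.
  4. (v8 ∨ ¬v2) — v8 is true.
  5. (¬v7 ∨ v4 ∨ v3) — v4 is true.
  6. (v12 ∨ ¬v3) — ¬v3 is true.
  7. (¬v9 ∨ ¬v10) — ¬v10 is true.
  8. (¬v2 ∨ ¬v8 ∨ ¬v7) — ¬v2 is true.
  9. (¬v6 ∨ v8) — v8 is true.
  10. (¬v3 ∨ ¬v2) — ¬v3 is true.
  11. (v10 ∨ v8) — v8 is true.
  12. (¬v4 ∨ v10 ∨ v1) — v1 is true.
  13. (¬v5 ∨ v9 ∨ ¬v10) — v9 is true.
  14. (¬v6 ∨ ¬v4 ∨ v9) — v9 is true.
  15. (¬v9 ∨ v6 ∨ v1) — v1 is true.
  16. (v5 ∨ ¬v11) — ¬v11 is true.
  17. (¬v12 ∨ ¬v4) — ¬v12 is true.
  18. (¬v11 ∨ ¬v10 ∨ v6) — ¬v11 is true.
  19. (v7 ∨ v5) — v7 is true.
  20. (¬v9 ∨ ¬v5 ∨ ¬v1) — ¬v5 is true.
  21. (¬v6 ∨ v7) — v7 is true.
  22. (¬v3 ∨ ¬v12) — ¬v12 is true.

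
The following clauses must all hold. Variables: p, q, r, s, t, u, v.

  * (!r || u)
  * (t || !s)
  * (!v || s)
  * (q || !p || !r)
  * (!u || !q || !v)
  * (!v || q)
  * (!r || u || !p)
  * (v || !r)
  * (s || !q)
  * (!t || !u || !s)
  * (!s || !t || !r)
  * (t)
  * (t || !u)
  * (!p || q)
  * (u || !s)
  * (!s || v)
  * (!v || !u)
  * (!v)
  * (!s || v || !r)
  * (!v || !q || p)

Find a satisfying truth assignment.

p=F, q=F, r=F, s=F, t=T, u=T, v=F

The clause (t) is unit: t must be True.
Unit propagation: (!v) forces v = False.
Unit propagation: (!r) forces r = False.
Unit propagation: (!s) forces s = False.
(!q) is a unit clause, so q = False.
The clause (!p) is unit: p must be False.
u is now unconstrained; take u = True.
Every clause has at least one true literal under this assignment.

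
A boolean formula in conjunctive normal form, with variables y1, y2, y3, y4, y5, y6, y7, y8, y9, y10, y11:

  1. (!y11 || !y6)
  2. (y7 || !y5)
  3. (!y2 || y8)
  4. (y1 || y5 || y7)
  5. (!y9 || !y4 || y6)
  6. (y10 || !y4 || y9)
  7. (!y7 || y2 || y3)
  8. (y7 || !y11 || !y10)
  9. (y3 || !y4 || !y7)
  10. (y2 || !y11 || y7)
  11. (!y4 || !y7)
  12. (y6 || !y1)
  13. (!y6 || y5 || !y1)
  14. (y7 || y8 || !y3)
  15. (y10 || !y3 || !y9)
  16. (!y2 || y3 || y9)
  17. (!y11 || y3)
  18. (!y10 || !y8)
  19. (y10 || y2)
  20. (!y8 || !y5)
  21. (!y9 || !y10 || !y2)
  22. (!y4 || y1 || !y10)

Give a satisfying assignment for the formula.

y4 occurs only negated in the remaining clauses — set y4 = False.
Pure literal: y11 appears only negated; assign y11 = False.
Try y1 = False.
Try y2 = False.
  then y10 is forced to True.
  then y8 is forced to False.
Try y3 = True.
  then y7 is forced to True.
y5, y6, y9 are now unconstrained; take y5 = False, y6 = False, y9 = False.

y1=F, y2=F, y3=T, y4=F, y5=F, y6=F, y7=T, y8=F, y9=F, y10=T, y11=F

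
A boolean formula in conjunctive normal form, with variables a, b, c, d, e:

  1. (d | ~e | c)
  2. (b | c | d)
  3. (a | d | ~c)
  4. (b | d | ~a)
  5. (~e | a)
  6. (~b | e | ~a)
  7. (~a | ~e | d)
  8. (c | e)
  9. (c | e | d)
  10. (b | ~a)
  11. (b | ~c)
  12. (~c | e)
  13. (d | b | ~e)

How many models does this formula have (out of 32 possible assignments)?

2

The models are:
  a=T b=T c=F d=T e=T
  a=T b=T c=T d=T e=T
That's 2 in total.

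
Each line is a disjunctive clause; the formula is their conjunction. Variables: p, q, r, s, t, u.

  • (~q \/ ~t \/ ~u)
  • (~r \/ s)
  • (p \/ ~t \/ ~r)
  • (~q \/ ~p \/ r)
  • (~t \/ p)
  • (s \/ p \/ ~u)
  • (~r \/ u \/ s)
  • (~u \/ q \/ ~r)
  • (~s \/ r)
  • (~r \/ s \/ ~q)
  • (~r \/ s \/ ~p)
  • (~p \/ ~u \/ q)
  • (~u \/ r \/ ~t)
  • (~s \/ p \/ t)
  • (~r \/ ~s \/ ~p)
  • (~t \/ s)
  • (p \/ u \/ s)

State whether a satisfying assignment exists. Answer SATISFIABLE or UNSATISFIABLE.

Branch on p: take p = True.
The remaining clauses are satisfied by q = False, r = False, s = False, t = False, u = False.
So p = 1  q = 0  r = 0  s = 0  t = 0  u = 0 is a satisfying assignment.

SATISFIABLE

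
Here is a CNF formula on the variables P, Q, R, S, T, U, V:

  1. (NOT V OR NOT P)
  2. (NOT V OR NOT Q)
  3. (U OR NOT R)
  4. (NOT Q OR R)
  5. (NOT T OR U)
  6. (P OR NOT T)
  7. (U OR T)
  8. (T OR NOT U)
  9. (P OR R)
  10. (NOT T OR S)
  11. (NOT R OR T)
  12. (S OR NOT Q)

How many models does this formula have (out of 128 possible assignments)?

3

Satisfying assignments:
  P=1 Q=0 R=0 S=1 T=1 U=1 V=0
  P=1 Q=0 R=1 S=1 T=1 U=1 V=0
  P=1 Q=1 R=1 S=1 T=1 U=1 V=0
That's 3 in total.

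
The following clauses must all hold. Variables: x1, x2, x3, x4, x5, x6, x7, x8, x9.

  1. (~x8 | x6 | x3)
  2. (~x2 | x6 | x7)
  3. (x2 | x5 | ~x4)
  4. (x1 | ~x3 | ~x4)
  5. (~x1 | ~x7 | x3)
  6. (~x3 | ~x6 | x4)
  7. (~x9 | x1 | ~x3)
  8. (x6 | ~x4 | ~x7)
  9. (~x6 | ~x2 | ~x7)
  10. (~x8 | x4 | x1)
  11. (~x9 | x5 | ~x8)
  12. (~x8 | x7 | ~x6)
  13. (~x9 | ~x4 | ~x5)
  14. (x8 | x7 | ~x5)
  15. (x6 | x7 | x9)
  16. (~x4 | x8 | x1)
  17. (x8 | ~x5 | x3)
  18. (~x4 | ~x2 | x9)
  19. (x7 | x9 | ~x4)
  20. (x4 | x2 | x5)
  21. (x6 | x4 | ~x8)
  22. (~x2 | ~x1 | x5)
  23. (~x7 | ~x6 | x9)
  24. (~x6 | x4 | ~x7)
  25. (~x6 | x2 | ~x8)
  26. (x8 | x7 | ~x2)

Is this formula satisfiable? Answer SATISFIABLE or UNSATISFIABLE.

SATISFIABLE

Branch on x1: take x1 = False.
Branch on x2: take x2 = False.
Branch on x3: take x3 = True.
  then x4 is forced to False.
  then x6 is forced to False.
  then x9 is forced to False.
  then x8 is forced to False.
  then x7 is forced to True.
  then x5 is forced to True.
Every clause has at least one true literal under this assignment.
So x1=0  x2=0  x3=1  x4=0  x5=1  x6=0  x7=1  x8=0  x9=0 is a satisfying assignment.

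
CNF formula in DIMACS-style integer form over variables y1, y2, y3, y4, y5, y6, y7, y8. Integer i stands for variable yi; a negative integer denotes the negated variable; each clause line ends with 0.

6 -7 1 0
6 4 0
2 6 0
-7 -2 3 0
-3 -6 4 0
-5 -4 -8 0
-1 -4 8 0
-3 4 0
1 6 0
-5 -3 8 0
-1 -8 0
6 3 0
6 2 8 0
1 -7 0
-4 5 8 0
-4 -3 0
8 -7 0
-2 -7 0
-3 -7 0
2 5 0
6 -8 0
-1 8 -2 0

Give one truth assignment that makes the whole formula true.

Pure literal: y7 appears only negated; assign y7 = False.
Branch on y1: take y1 = False.
  then y6 is forced to True.
For the remaining variables, y2 = True, y3 = False, y4 = False, y5 = True, y8 = True works.
Every clause has at least one true literal under this assignment.

y1=False, y2=True, y3=False, y4=False, y5=True, y6=True, y7=False, y8=True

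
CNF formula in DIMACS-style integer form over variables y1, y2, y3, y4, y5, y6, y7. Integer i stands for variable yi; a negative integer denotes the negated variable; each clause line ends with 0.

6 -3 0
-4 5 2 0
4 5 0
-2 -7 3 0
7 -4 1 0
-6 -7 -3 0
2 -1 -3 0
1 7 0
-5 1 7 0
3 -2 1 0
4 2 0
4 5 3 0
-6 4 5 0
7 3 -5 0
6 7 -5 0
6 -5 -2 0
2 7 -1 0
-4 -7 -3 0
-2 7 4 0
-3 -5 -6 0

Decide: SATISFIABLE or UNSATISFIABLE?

Branch on y1: take y1 = True.
Set y2 = True and propagate.
Branch on y3: take y3 = False.
  then y7 is forced to False.
  then y5 is forced to False.
  then y4 is forced to True.
y6 is now unconstrained; take y6 = False.
Every clause has at least one true literal under this assignment.
So y1=True, y2=True, y3=False, y4=True, y5=False, y6=False, y7=False is a satisfying assignment.

SATISFIABLE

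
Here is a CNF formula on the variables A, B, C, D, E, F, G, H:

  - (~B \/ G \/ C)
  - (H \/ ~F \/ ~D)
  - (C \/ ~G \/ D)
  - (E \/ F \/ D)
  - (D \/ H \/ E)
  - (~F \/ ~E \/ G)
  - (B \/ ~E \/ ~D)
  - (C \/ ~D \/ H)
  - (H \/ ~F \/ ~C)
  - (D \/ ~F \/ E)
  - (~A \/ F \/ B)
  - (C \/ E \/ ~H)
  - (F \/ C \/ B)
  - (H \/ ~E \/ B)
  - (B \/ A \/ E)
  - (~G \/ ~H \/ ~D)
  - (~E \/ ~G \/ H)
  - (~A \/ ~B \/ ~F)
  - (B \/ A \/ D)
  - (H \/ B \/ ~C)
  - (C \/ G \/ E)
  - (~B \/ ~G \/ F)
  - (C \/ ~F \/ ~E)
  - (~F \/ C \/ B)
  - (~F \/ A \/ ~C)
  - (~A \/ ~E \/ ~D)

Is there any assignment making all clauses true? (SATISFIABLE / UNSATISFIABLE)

SATISFIABLE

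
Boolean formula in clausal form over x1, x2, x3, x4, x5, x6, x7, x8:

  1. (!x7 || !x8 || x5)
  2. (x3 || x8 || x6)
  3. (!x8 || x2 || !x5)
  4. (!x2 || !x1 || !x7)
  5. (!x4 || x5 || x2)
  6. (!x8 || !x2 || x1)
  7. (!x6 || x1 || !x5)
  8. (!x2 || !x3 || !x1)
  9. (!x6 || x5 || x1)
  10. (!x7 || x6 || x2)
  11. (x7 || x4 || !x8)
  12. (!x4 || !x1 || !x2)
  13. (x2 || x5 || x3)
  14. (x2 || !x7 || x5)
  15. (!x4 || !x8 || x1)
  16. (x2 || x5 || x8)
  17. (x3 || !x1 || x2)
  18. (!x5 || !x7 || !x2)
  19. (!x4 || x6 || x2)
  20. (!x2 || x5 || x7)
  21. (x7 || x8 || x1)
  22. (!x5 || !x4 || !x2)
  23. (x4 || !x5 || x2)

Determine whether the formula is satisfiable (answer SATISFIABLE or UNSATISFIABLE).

Try x1 = True.
Set x2 = False and propagate.
  then x3 is forced to True.
Set x4 = True and propagate.
  then x5 is forced to True.
  then x8 is forced to False.
  then x6 is forced to True.
x7 is now unconstrained; take x7 = False.
So x1 = T, x2 = F, x3 = T, x4 = T, x5 = T, x6 = T, x7 = F, x8 = F is a satisfying assignment.

SATISFIABLE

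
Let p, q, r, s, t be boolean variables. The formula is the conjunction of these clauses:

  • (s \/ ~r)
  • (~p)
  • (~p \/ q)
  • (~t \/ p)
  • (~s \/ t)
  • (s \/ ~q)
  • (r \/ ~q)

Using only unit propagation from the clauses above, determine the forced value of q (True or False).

Unit clause (~p) sets p = False.
In (~t \/ p), p is now false; ~t must hold, so t = False.
In (t \/ ~s), t is now false; ~s must hold, so s = False.
(~r \/ s) with s = False leaves only ~r, so r = False.
From (~q \/ s) and s = False: q = False.

False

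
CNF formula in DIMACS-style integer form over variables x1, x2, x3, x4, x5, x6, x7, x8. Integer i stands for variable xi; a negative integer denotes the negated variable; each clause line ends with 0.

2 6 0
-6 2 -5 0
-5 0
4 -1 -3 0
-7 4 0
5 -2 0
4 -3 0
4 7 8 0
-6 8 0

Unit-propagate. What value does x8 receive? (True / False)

(~x5) is a unit clause: x5 = False.
(~x2 | x5): since x5 = False, the clause reduces to (~x2). x2 = False.
In (x6 | x2), x2 is now false; x6 must hold, so x6 = True.
In (~x6 | x8), ~x6 is now false; x8 must hold, so x8 = True.

True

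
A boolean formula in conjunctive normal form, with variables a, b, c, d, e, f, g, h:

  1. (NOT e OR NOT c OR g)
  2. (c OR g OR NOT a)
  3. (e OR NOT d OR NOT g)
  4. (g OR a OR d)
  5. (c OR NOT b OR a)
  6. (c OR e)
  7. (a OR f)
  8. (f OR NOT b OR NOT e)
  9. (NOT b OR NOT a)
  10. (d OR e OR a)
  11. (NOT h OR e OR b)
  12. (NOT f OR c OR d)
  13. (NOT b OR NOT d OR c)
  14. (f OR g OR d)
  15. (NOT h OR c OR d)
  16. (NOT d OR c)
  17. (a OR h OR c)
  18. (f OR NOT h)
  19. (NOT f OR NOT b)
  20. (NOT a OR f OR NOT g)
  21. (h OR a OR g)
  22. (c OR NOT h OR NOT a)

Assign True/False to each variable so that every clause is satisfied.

Branch on a: take a = True.
  then b is forced to False.
Set c = True and propagate.
Set d = False and propagate.
The remaining clauses are satisfied by e = False, f = True, g = False, h = False.

a=1, b=0, c=1, d=0, e=0, f=1, g=0, h=0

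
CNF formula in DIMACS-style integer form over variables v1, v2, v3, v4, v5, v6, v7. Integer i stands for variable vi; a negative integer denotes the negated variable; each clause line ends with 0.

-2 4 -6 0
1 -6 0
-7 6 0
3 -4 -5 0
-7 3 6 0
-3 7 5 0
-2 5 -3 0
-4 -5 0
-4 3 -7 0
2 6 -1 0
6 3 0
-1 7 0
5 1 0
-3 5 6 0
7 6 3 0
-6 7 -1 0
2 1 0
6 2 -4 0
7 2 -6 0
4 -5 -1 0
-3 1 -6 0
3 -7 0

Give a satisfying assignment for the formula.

v1=T, v2=F, v3=T, v4=T, v5=F, v6=T, v7=T

Check each clause:
  1. (!v6 || v4 || !v2) — v4 is true.
  2. (v1 || !v6) — v1 is true.
  3. (v6 || !v7) — v6 is true.
  4. (v3 || !v5 || !v4) — v3 is true.
  5. (v3 || v6 || !v7) — v3 is true.
  6. (v7 || v5 || !v3) — v7 is true.
  7. (!v3 || !v2 || v5) — !v2 is true.
  8. (!v5 || !v4) — !v5 is true.
  9. (!v4 || v3 || !v7) — v3 is true.
  10. (!v1 || v6 || v2) — v6 is true.
  11. (v6 || v3) — v3 is true.
  12. (v7 || !v1) — v7 is true.
  13. (v1 || v5) — v1 is true.
  14. (v5 || v6 || !v3) — v6 is true.
  15. (v6 || v7 || v3) — v3 is true.
  16. (!v6 || !v1 || v7) — v7 is true.
  17. (v2 || v1) — v1 is true.
  18. (v6 || v2 || !v4) — v6 is true.
  19. (!v6 || v2 || v7) — v7 is true.
  20. (!v5 || !v1 || v4) — !v5 is true.
  21. (!v6 || v1 || !v3) — v1 is true.
  22. (v3 || !v7) — v3 is true.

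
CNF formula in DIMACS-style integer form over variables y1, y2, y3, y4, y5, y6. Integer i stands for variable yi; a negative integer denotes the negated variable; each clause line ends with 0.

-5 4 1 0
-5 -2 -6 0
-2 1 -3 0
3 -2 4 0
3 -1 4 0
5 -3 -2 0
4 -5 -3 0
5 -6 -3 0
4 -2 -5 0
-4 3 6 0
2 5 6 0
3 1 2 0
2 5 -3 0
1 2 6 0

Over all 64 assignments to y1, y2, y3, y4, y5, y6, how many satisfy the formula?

Satisfying assignments:
  y1=0 y2=0 y3=1 y4=1 y5=1 y6=1
  y1=0 y2=1 y3=0 y4=1 y5=0 y6=1
  y1=1 y2=0 y3=0 y4=1 y5=0 y6=1
  y1=1 y2=0 y3=0 y4=1 y5=1 y6=1
  y1=1 y2=0 y3=1 y4=1 y5=1 y6=0
  y1=1 y2=0 y3=1 y4=1 y5=1 y6=1
  y1=1 y2=1 y3=0 y4=1 y5=0 y6=1
  y1=1 y2=1 y3=1 y4=1 y5=1 y6=0
That's 8 in total.

8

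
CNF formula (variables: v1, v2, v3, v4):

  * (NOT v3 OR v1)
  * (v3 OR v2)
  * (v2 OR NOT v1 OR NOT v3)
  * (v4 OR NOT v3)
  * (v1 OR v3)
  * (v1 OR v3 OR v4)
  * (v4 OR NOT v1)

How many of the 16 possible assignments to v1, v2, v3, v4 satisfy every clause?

2

Satisfying assignments:
  v1=T v2=T v3=F v4=T
  v1=T v2=T v3=T v4=T
That's 2 in total.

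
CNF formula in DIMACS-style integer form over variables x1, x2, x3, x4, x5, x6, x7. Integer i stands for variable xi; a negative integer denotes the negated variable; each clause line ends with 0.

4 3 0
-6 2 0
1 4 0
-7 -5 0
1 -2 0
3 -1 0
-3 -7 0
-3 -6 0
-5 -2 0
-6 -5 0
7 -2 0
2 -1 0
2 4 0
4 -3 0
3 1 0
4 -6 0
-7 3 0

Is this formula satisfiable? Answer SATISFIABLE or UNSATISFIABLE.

SATISFIABLE

x4 occurs only positively in the remaining clauses — set x4 = True.
x5 occurs only negated in the remaining clauses — set x5 = False.
Try x1 = False.
  then x2 is forced to False.
  then x6 is forced to False.
  then x3 is forced to True.
  then x7 is forced to False.
So x1 = False, x2 = False, x3 = True, x4 = True, x5 = False, x6 = False, x7 = False is a satisfying assignment.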